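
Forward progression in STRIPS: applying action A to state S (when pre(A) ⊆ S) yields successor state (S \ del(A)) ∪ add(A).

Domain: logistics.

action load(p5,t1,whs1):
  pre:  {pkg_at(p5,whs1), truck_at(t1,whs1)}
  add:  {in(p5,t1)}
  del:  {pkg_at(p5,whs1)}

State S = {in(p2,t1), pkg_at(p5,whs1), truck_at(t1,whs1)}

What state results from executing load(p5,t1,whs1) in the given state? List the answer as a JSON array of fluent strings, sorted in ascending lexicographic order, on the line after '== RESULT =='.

Progress:
  pre ⊆ S: {pkg_at(p5,whs1), truck_at(t1,whs1)} ⊆ S  — applicable
  S \ del = {in(p2,t1), truck_at(t1,whs1)}
  ∪ add   = {in(p2,t1), in(p5,t1), truck_at(t1,whs1)}

== RESULT ==
["in(p2,t1)", "in(p5,t1)", "truck_at(t1,whs1)"]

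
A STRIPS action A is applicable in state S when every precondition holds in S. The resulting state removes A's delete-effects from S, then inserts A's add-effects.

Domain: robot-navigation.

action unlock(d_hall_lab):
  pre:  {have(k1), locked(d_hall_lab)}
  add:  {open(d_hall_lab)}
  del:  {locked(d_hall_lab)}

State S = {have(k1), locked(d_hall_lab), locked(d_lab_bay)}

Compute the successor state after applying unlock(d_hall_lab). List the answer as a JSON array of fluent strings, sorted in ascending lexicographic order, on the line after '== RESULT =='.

Progress:
  pre ⊆ S: {have(k1), locked(d_hall_lab)} ⊆ S  — applicable
  S \ del = {have(k1), locked(d_lab_bay)}
  ∪ add   = {have(k1), locked(d_lab_bay), open(d_hall_lab)}

== RESULT ==
["have(k1)", "locked(d_lab_bay)", "open(d_hall_lab)"]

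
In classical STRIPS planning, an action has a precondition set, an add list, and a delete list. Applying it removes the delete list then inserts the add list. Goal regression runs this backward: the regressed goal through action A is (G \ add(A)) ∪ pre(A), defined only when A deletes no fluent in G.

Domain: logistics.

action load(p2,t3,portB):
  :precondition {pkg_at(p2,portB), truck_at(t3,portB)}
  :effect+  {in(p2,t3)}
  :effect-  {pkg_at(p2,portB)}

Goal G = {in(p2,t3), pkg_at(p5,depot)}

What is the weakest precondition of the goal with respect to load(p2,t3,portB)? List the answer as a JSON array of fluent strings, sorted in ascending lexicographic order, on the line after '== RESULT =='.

Regress:
  G ∩ del = {}  (empty — regression defined)
  G \ add = {in(p2,t3), pkg_at(p5,depot)} \ {in(p2,t3)} = {pkg_at(p5,depot)}
  ∪ pre   = {pkg_at(p5,depot)} ∪ {pkg_at(p2,portB), truck_at(t3,portB)}
          = {pkg_at(p2,portB), pkg_at(p5,depot), truck_at(t3,portB)}

== RESULT ==
["pkg_at(p2,portB)", "pkg_at(p5,depot)", "truck_at(t3,portB)"]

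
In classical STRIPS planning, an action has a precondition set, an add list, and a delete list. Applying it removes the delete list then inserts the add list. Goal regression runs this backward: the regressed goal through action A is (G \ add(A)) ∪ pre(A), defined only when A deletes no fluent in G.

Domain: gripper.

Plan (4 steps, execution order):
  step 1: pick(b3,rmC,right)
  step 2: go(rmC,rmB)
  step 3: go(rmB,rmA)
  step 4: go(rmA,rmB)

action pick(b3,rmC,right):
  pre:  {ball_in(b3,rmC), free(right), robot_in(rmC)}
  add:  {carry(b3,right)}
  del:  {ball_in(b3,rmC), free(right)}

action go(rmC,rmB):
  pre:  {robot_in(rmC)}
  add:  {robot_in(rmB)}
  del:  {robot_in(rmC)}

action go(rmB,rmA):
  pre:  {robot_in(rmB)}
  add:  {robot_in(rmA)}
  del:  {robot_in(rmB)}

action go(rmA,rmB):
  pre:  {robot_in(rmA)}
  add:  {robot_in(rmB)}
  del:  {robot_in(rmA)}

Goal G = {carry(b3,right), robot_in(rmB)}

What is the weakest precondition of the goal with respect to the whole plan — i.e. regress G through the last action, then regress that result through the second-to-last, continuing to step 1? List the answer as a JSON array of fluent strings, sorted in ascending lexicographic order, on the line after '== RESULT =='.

Work backward from the goal:
  through step 4 (go(rmA,rmB)): drop {robot_in(rmB)}, keep {carry(b3,right)}, require {robot_in(rmA)}
    → {carry(b3,right), robot_in(rmA)}
  through step 3 (go(rmB,rmA)): drop {robot_in(rmA)}, keep {carry(b3,right)}, require {robot_in(rmB)}
    → {carry(b3,right), robot_in(rmB)}
  through step 2 (go(rmC,rmB)): drop {robot_in(rmB)}, keep {carry(b3,right)}, require {robot_in(rmC)}
    → {carry(b3,right), robot_in(rmC)}
  through step 1 (pick(b3,rmC,right)): drop {carry(b3,right)}, keep {robot_in(rmC)}, require {ball_in(b3,rmC), free(right), robot_in(rmC)}
    → {ball_in(b3,rmC), free(right), robot_in(rmC)}

== RESULT ==
["ball_in(b3,rmC)", "free(right)", "robot_in(rmC)"]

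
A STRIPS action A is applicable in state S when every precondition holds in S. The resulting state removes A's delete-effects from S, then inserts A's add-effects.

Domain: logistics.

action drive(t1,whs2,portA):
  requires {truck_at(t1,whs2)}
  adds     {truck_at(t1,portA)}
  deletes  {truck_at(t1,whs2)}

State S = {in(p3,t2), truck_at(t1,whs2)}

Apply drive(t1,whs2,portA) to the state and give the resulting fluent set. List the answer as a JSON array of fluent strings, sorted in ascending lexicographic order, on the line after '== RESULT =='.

Compute (S \ del) ∪ add:
  pre ⊆ S: {truck_at(t1,whs2)} ⊆ S  — applicable
  S \ del = {in(p3,t2)}
  ∪ add   = {in(p3,t2), truck_at(t1,portA)}

== RESULT ==
["in(p3,t2)", "truck_at(t1,portA)"]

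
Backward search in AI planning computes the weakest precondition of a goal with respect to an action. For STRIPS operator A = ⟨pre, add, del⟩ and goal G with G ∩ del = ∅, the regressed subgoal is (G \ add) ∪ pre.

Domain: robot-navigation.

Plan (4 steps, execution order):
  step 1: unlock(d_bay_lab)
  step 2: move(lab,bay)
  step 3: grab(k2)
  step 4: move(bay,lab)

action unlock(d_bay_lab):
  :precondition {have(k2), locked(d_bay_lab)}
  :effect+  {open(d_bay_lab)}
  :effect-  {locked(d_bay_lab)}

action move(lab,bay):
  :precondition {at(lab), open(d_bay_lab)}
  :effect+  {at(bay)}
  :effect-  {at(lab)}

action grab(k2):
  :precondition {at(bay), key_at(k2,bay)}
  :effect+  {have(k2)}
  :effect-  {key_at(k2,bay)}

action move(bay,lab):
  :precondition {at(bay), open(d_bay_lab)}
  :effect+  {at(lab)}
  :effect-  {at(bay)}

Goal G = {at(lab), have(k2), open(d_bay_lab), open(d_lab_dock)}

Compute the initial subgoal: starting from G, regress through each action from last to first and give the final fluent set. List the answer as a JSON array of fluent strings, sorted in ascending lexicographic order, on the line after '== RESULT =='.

Regress step by step:
  through step 4 (move(bay,lab)): drop {at(lab)}, keep {have(k2), open(d_bay_lab), open(d_lab_dock)}, require {at(bay), open(d_bay_lab)}
    → {at(bay), have(k2), open(d_bay_lab), open(d_lab_dock)}
  through step 3 (grab(k2)): drop {have(k2)}, keep {at(bay), open(d_bay_lab), open(d_lab_dock)}, require {at(bay), key_at(k2,bay)}
    → {at(bay), key_at(k2,bay), open(d_bay_lab), open(d_lab_dock)}
  through step 2 (move(lab,bay)): drop {at(bay)}, keep {key_at(k2,bay), open(d_bay_lab), open(d_lab_dock)}, require {at(lab), open(d_bay_lab)}
    → {at(lab), key_at(k2,bay), open(d_bay_lab), open(d_lab_dock)}
  through step 1 (unlock(d_bay_lab)): drop {open(d_bay_lab)}, keep {at(lab), key_at(k2,bay), open(d_lab_dock)}, require {have(k2), locked(d_bay_lab)}
    → {at(lab), have(k2), key_at(k2,bay), locked(d_bay_lab), open(d_lab_dock)}

== RESULT ==
["at(lab)", "have(k2)", "key_at(k2,bay)", "locked(d_bay_lab)", "open(d_lab_dock)"]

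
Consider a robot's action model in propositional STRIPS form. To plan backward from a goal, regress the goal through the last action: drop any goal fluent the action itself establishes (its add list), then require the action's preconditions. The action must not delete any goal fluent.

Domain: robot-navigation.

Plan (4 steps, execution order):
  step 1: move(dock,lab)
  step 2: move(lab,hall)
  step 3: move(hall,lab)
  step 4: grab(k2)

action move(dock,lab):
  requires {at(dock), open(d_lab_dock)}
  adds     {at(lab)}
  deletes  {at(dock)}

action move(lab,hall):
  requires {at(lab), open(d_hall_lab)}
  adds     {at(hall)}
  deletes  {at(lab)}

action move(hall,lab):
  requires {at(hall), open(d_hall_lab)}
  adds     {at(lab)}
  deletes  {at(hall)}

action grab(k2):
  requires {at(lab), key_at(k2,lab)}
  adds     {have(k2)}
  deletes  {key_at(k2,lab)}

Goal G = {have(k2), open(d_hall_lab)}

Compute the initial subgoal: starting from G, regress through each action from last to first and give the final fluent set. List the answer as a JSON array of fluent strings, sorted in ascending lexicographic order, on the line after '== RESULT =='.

Regress step by step:
  through step 4 (grab(k2)): drop {have(k2)}, keep {open(d_hall_lab)}, require {at(lab), key_at(k2,lab)}
    → {at(lab), key_at(k2,lab), open(d_hall_lab)}
  through step 3 (move(hall,lab)): drop {at(lab)}, keep {key_at(k2,lab), open(d_hall_lab)}, require {at(hall), open(d_hall_lab)}
    → {at(hall), key_at(k2,lab), open(d_hall_lab)}
  through step 2 (move(lab,hall)): drop {at(hall)}, keep {key_at(k2,lab), open(d_hall_lab)}, require {at(lab), open(d_hall_lab)}
    → {at(lab), key_at(k2,lab), open(d_hall_lab)}
  through step 1 (move(dock,lab)): drop {at(lab)}, keep {key_at(k2,lab), open(d_hall_lab)}, require {at(dock), open(d_lab_dock)}
    → {at(dock), key_at(k2,lab), open(d_hall_lab), open(d_lab_dock)}

== RESULT ==
["at(dock)", "key_at(k2,lab)", "open(d_hall_lab)", "open(d_lab_dock)"]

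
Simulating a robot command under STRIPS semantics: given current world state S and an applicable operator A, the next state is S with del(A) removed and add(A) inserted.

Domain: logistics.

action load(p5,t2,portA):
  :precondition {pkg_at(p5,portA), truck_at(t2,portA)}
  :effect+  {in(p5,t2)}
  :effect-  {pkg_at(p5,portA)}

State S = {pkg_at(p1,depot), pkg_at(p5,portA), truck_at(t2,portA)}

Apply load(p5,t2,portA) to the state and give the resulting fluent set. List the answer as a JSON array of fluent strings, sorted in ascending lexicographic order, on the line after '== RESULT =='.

Progress:
  pre ⊆ S: {pkg_at(p5,portA), truck_at(t2,portA)} ⊆ S  — applicable
  S \ del = {pkg_at(p1,depot), truck_at(t2,portA)}
  ∪ add   = {in(p5,t2), pkg_at(p1,depot), truck_at(t2,portA)}

== RESULT ==
["in(p5,t2)", "pkg_at(p1,depot)", "truck_at(t2,portA)"]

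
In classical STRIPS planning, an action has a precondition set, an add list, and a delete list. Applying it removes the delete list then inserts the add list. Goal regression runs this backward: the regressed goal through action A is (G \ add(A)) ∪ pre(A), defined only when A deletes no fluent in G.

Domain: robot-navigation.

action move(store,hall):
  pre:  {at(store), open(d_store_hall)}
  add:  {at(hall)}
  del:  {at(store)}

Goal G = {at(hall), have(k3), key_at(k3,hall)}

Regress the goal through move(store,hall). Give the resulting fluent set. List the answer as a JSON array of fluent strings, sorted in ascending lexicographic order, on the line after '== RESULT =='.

Compute (G \ add) ∪ pre:
  G ∩ del = {}  (empty — regression defined)
  G \ add = {at(hall), have(k3), key_at(k3,hall)} \ {at(hall)} = {have(k3), key_at(k3,hall)}
  ∪ pre   = {have(k3), key_at(k3,hall)} ∪ {at(store), open(d_store_hall)}
          = {at(store), have(k3), key_at(k3,hall), open(d_store_hall)}

== RESULT ==
["at(store)", "have(k3)", "key_at(k3,hall)", "open(d_store_hall)"]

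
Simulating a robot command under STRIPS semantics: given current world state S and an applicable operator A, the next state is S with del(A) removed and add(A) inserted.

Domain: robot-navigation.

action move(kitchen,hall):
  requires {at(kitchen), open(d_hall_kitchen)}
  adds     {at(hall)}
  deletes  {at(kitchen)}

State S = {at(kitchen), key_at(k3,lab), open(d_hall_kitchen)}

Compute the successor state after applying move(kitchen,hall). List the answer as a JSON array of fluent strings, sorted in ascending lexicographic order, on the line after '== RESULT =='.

Progress:
  pre ⊆ S: {at(kitchen), open(d_hall_kitchen)} ⊆ S  — applicable
  S \ del = {key_at(k3,lab), open(d_hall_kitchen)}
  ∪ add   = {at(hall), key_at(k3,lab), open(d_hall_kitchen)}

== RESULT ==
["at(hall)", "key_at(k3,lab)", "open(d_hall_kitchen)"]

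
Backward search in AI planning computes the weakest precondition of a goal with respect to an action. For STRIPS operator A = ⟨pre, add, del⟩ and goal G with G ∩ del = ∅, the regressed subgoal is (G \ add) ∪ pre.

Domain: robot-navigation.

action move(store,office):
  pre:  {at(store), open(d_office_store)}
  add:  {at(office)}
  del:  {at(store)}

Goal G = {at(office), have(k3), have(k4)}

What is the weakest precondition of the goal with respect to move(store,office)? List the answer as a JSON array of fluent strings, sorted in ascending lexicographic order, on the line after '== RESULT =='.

Regress:
  G ∩ del = {}  (empty — regression defined)
  G \ add = {at(office), have(k3), have(k4)} \ {at(office)} = {have(k3), have(k4)}
  ∪ pre   = {have(k3), have(k4)} ∪ {at(store), open(d_office_store)}
          = {at(store), have(k3), have(k4), open(d_office_store)}

== RESULT ==
["at(store)", "have(k3)", "have(k4)", "open(d_office_store)"]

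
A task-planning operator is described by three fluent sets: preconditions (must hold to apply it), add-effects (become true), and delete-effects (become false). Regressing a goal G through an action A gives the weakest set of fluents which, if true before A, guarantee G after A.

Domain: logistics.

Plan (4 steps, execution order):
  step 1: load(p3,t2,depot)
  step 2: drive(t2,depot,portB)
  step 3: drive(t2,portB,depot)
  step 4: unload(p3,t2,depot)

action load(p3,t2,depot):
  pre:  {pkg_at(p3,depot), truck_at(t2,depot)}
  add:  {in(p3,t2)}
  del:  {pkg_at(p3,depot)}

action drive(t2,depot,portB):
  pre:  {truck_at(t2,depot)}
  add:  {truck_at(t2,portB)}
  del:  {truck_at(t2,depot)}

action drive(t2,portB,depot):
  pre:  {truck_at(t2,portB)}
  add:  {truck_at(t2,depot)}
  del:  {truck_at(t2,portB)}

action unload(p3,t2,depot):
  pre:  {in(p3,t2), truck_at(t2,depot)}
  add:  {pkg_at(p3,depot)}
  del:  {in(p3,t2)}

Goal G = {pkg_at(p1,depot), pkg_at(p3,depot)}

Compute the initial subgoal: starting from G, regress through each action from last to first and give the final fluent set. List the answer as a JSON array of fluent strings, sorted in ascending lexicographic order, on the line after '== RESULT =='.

Work backward from the goal:
  through step 4 (unload(p3,t2,depot)): drop {pkg_at(p3,depot)}, keep {pkg_at(p1,depot)}, require {in(p3,t2), truck_at(t2,depot)}
    → {in(p3,t2), pkg_at(p1,depot), truck_at(t2,depot)}
  through step 3 (drive(t2,portB,depot)): drop {truck_at(t2,depot)}, keep {in(p3,t2), pkg_at(p1,depot)}, require {truck_at(t2,portB)}
    → {in(p3,t2), pkg_at(p1,depot), truck_at(t2,portB)}
  through step 2 (drive(t2,depot,portB)): drop {truck_at(t2,portB)}, keep {in(p3,t2), pkg_at(p1,depot)}, require {truck_at(t2,depot)}
    → {in(p3,t2), pkg_at(p1,depot), truck_at(t2,depot)}
  through step 1 (load(p3,t2,depot)): drop {in(p3,t2)}, keep {pkg_at(p1,depot), truck_at(t2,depot)}, require {pkg_at(p3,depot), truck_at(t2,depot)}
    → {pkg_at(p1,depot), pkg_at(p3,depot), truck_at(t2,depot)}

== RESULT ==
["pkg_at(p1,depot)", "pkg_at(p3,depot)", "truck_at(t2,depot)"]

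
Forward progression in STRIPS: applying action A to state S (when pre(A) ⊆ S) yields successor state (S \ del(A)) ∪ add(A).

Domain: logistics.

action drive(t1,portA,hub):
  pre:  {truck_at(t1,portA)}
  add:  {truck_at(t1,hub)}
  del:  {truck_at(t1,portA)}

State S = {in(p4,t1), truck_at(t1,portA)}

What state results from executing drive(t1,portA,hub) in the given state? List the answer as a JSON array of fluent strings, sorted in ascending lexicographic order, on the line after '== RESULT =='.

Progress:
  pre ⊆ S: {truck_at(t1,portA)} ⊆ S  — applicable
  S \ del = {in(p4,t1)}
  ∪ add   = {in(p4,t1), truck_at(t1,hub)}

== RESULT ==
["in(p4,t1)", "truck_at(t1,hub)"]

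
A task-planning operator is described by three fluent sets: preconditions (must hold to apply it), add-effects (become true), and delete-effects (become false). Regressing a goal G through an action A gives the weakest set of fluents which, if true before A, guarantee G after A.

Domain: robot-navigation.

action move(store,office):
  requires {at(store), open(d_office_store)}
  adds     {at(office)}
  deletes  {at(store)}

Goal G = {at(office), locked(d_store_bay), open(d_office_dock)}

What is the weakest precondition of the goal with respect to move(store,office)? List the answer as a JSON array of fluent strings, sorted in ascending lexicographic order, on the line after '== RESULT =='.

Regress:
  G ∩ del = {}  (empty — regression defined)
  G \ add = {at(office), locked(d_store_bay), open(d_office_dock)} \ {at(office)} = {locked(d_store_bay), open(d_office_dock)}
  ∪ pre   = {locked(d_store_bay), open(d_office_dock)} ∪ {at(store), open(d_office_store)}
          = {at(store), locked(d_store_bay), open(d_office_dock), open(d_office_store)}

== RESULT ==
["at(store)", "locked(d_store_bay)", "open(d_office_dock)", "open(d_office_store)"]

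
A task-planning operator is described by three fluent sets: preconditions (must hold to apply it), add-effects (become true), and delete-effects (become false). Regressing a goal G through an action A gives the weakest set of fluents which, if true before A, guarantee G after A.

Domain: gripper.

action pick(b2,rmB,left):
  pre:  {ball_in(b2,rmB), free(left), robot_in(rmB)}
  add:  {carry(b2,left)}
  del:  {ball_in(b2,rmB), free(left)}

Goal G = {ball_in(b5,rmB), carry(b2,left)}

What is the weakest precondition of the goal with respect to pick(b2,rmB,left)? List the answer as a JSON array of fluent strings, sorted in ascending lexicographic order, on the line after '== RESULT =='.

Regress:
  G ∩ del = {}  (empty — regression defined)
  G \ add = {ball_in(b5,rmB), carry(b2,left)} \ {carry(b2,left)} = {ball_in(b5,rmB)}
  ∪ pre   = {ball_in(b5,rmB)} ∪ {ball_in(b2,rmB), free(left), robot_in(rmB)}
          = {ball_in(b2,rmB), ball_in(b5,rmB), free(left), robot_in(rmB)}

== RESULT ==
["ball_in(b2,rmB)", "ball_in(b5,rmB)", "free(left)", "robot_in(rmB)"]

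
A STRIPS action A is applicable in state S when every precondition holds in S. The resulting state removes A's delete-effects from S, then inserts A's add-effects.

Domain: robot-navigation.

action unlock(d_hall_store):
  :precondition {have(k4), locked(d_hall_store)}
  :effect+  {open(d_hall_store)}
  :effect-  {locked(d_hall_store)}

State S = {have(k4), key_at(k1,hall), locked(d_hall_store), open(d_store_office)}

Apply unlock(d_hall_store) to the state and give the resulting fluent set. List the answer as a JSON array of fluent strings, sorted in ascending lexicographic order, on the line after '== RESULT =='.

Progress:
  pre ⊆ S: {have(k4), locked(d_hall_store)} ⊆ S  — applicable
  S \ del = {have(k4), key_at(k1,hall), open(d_store_office)}
  ∪ add   = {have(k4), key_at(k1,hall), open(d_hall_store), open(d_store_office)}

== RESULT ==
["have(k4)", "key_at(k1,hall)", "open(d_hall_store)", "open(d_store_office)"]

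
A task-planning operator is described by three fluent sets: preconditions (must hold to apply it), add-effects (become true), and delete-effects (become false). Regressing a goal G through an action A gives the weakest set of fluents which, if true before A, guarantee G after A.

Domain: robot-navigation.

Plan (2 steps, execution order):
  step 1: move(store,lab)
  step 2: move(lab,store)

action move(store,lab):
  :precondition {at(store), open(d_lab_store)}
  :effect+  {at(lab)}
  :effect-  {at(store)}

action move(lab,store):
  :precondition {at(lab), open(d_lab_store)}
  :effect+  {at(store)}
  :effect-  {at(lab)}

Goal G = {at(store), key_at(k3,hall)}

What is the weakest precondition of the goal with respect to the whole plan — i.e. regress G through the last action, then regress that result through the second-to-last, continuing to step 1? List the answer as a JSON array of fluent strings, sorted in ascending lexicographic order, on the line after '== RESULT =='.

Regress step by step:
  through step 2 (move(lab,store)): drop {at(store)}, keep {key_at(k3,hall)}, require {at(lab), open(d_lab_store)}
    → {at(lab), key_at(k3,hall), open(d_lab_store)}
  through step 1 (move(store,lab)): drop {at(lab)}, keep {key_at(k3,hall), open(d_lab_store)}, require {at(store), open(d_lab_store)}
    → {at(store), key_at(k3,hall), open(d_lab_store)}

== RESULT ==
["at(store)", "key_at(k3,hall)", "open(d_lab_store)"]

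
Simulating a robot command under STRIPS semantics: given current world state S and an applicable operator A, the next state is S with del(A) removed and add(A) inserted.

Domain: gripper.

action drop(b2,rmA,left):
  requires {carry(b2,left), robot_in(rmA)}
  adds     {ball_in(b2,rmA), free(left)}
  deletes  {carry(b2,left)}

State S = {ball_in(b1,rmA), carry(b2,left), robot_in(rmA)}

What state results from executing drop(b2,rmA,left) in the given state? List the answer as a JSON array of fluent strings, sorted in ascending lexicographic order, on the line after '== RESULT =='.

Progress:
  pre ⊆ S: {carry(b2,left), robot_in(rmA)} ⊆ S  — applicable
  S \ del = {ball_in(b1,rmA), robot_in(rmA)}
  ∪ add   = {ball_in(b1,rmA), ball_in(b2,rmA), free(left), robot_in(rmA)}

== RESULT ==
["ball_in(b1,rmA)", "ball_in(b2,rmA)", "free(left)", "robot_in(rmA)"]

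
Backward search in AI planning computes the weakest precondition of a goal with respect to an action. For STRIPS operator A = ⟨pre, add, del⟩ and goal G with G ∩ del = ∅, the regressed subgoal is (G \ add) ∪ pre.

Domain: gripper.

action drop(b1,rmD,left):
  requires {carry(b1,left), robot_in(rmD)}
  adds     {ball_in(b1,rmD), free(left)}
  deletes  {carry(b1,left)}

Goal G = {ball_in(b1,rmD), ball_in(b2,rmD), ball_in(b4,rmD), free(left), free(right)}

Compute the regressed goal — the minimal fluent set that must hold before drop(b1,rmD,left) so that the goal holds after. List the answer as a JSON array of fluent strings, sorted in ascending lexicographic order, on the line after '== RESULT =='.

Regress:
  G ∩ del = {}  (empty — regression defined)
  G \ add = {ball_in(b1,rmD), ball_in(b2,rmD), ball_in(b4,rmD), free(left), free(right)} \ {ball_in(b1,rmD), free(left)} = {ball_in(b2,rmD), ball_in(b4,rmD), free(right)}
  ∪ pre   = {ball_in(b2,rmD), ball_in(b4,rmD), free(right)} ∪ {carry(b1,left), robot_in(rmD)}
          = {ball_in(b2,rmD), ball_in(b4,rmD), carry(b1,left), free(right), robot_in(rmD)}

== RESULT ==
["ball_in(b2,rmD)", "ball_in(b4,rmD)", "carry(b1,left)", "free(right)", "robot_in(rmD)"]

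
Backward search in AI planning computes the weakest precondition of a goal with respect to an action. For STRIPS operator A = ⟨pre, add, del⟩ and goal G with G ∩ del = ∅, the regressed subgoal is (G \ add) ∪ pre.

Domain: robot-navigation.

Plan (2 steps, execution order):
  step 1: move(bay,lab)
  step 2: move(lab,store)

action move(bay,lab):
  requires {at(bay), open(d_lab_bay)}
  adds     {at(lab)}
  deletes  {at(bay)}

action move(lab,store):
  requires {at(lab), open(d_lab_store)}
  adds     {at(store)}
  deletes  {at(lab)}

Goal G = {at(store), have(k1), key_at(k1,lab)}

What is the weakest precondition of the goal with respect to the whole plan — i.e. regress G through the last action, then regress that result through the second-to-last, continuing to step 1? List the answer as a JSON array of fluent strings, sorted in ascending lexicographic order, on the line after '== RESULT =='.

Work backward from the goal:
  through step 2 (move(lab,store)): drop {at(store)}, keep {have(k1), key_at(k1,lab)}, require {at(lab), open(d_lab_store)}
    → {at(lab), have(k1), key_at(k1,lab), open(d_lab_store)}
  through step 1 (move(bay,lab)): drop {at(lab)}, keep {have(k1), key_at(k1,lab), open(d_lab_store)}, require {at(bay), open(d_lab_bay)}
    → {at(bay), have(k1), key_at(k1,lab), open(d_lab_bay), open(d_lab_store)}

== RESULT ==
["at(bay)", "have(k1)", "key_at(k1,lab)", "open(d_lab_bay)", "open(d_lab_store)"]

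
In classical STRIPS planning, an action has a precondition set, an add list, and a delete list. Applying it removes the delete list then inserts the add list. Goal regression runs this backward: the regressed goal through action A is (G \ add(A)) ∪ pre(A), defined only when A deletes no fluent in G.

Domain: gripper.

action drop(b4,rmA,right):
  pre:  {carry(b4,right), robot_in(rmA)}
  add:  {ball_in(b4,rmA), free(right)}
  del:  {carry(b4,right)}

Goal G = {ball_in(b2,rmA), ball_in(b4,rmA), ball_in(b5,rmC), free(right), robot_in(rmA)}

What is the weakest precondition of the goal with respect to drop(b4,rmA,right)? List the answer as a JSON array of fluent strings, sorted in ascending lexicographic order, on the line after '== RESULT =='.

Compute (G \ add) ∪ pre:
  G ∩ del = {}  (empty — regression defined)
  G \ add = {ball_in(b2,rmA), ball_in(b4,rmA), ball_in(b5,rmC), free(right), robot_in(rmA)} \ {ball_in(b4,rmA), free(right)} = {ball_in(b2,rmA), ball_in(b5,rmC), robot_in(rmA)}
  ∪ pre   = {ball_in(b2,rmA), ball_in(b5,rmC), robot_in(rmA)} ∪ {carry(b4,right), robot_in(rmA)}
          = {ball_in(b2,rmA), ball_in(b5,rmC), carry(b4,right), robot_in(rmA)}

== RESULT ==
["ball_in(b2,rmA)", "ball_in(b5,rmC)", "carry(b4,right)", "robot_in(rmA)"]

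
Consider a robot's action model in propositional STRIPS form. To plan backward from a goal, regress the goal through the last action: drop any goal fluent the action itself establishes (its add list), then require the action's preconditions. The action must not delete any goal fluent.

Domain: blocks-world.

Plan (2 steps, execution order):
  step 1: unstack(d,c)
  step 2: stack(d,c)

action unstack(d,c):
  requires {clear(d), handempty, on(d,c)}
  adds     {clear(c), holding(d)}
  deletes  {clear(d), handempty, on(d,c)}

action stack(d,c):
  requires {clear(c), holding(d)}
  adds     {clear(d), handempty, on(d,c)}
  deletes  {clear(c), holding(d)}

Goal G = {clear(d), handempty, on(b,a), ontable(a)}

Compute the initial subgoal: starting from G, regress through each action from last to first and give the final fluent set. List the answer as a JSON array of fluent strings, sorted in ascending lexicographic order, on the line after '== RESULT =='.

Regress step by step:
  through step 2 (stack(d,c)): drop {clear(d), handempty}, keep {on(b,a), ontable(a)}, require {clear(c), holding(d)}
    → {clear(c), holding(d), on(b,a), ontable(a)}
  through step 1 (unstack(d,c)): drop {clear(c), holding(d)}, keep {on(b,a), ontable(a)}, require {clear(d), handempty, on(d,c)}
    → {clear(d), handempty, on(b,a), on(d,c), ontable(a)}

== RESULT ==
["clear(d)", "handempty", "on(b,a)", "on(d,c)", "ontable(a)"]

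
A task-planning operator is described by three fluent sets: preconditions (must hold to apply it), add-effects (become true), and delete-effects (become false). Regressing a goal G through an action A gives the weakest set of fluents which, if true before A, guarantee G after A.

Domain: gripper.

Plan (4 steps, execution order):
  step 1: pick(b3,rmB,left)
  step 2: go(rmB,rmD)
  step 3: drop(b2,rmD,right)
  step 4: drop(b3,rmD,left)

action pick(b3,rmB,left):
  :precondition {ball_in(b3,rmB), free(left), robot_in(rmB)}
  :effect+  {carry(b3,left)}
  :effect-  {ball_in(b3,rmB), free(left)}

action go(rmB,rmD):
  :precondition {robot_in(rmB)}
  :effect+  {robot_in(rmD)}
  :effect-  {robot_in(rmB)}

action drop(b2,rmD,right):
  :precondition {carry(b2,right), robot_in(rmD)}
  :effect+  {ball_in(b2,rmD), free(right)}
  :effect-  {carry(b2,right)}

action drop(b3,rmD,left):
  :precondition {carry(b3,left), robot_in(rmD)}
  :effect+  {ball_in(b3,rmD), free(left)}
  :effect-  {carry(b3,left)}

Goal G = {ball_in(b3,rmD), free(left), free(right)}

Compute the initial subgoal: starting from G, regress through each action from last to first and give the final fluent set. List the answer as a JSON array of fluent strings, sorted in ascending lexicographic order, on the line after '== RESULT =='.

Work backward from the goal:
  through step 4 (drop(b3,rmD,left)): drop {ball_in(b3,rmD), free(left)}, keep {free(right)}, require {carry(b3,left), robot_in(rmD)}
    → {carry(b3,left), free(right), robot_in(rmD)}
  through step 3 (drop(b2,rmD,right)): drop {free(right)}, keep {carry(b3,left), robot_in(rmD)}, require {carry(b2,right), robot_in(rmD)}
    → {carry(b2,right), carry(b3,left), robot_in(rmD)}
  through step 2 (go(rmB,rmD)): drop {robot_in(rmD)}, keep {carry(b2,right), carry(b3,left)}, require {robot_in(rmB)}
    → {carry(b2,right), carry(b3,left), robot_in(rmB)}
  through step 1 (pick(b3,rmB,left)): drop {carry(b3,left)}, keep {carry(b2,right), robot_in(rmB)}, require {ball_in(b3,rmB), free(left), robot_in(rmB)}
    → {ball_in(b3,rmB), carry(b2,right), free(left), robot_in(rmB)}

== RESULT ==
["ball_in(b3,rmB)", "carry(b2,right)", "free(left)", "robot_in(rmB)"]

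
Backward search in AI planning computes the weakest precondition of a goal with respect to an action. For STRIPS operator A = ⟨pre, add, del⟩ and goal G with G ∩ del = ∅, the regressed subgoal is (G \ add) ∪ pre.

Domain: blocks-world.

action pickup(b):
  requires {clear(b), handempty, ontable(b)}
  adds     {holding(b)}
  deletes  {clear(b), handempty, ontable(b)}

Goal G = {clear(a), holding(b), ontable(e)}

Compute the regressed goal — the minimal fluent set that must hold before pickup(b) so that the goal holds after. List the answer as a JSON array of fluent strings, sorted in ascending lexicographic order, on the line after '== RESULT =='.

Regress:
  G ∩ del = {}  (empty — regression defined)
  G \ add = {clear(a), holding(b), ontable(e)} \ {holding(b)} = {clear(a), ontable(e)}
  ∪ pre   = {clear(a), ontable(e)} ∪ {clear(b), handempty, ontable(b)}
          = {clear(a), clear(b), handempty, ontable(b), ontable(e)}

== RESULT ==
["clear(a)", "clear(b)", "handempty", "ontable(b)", "ontable(e)"]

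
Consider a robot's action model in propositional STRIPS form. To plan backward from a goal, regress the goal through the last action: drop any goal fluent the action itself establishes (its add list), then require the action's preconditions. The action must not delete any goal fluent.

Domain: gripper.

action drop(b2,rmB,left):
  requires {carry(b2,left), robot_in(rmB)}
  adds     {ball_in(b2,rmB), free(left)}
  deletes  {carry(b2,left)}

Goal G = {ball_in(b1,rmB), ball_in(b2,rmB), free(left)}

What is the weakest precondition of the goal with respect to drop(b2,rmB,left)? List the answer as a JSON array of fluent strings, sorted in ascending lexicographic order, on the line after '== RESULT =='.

Regress:
  G ∩ del = {}  (empty — regression defined)
  G \ add = {ball_in(b1,rmB), ball_in(b2,rmB), free(left)} \ {ball_in(b2,rmB), free(left)} = {ball_in(b1,rmB)}
  ∪ pre   = {ball_in(b1,rmB)} ∪ {carry(b2,left), robot_in(rmB)}
          = {ball_in(b1,rmB), carry(b2,left), robot_in(rmB)}

== RESULT ==
["ball_in(b1,rmB)", "carry(b2,left)", "robot_in(rmB)"]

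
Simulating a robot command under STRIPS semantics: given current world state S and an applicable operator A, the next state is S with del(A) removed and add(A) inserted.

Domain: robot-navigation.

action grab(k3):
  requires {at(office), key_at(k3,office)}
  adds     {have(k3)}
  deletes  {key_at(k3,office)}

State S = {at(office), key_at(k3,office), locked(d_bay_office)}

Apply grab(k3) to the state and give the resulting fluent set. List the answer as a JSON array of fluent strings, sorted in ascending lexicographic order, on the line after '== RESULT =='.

Compute (S \ del) ∪ add:
  pre ⊆ S: {at(office), key_at(k3,office)} ⊆ S  — applicable
  S \ del = {at(office), locked(d_bay_office)}
  ∪ add   = {at(office), have(k3), locked(d_bay_office)}

== RESULT ==
["at(office)", "have(k3)", "locked(d_bay_office)"]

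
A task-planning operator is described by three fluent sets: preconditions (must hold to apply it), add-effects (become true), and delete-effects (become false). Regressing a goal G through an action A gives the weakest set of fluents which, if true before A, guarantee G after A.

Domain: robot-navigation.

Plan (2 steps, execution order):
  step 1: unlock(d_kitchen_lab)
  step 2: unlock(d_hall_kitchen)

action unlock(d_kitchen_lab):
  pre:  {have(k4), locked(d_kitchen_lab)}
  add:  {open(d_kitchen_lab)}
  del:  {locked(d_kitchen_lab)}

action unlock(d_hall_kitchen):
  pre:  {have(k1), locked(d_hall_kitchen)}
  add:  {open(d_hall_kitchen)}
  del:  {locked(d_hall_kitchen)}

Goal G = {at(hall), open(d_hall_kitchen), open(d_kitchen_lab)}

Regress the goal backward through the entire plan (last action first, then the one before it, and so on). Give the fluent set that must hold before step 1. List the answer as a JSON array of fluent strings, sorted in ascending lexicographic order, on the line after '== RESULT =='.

Work backward from the goal:
  through step 2 (unlock(d_hall_kitchen)): drop {open(d_hall_kitchen)}, keep {at(hall), open(d_kitchen_lab)}, require {have(k1), locked(d_hall_kitchen)}
    → {at(hall), have(k1), locked(d_hall_kitchen), open(d_kitchen_lab)}
  through step 1 (unlock(d_kitchen_lab)): drop {open(d_kitchen_lab)}, keep {at(hall), have(k1), locked(d_hall_kitchen)}, require {have(k4), locked(d_kitchen_lab)}
    → {at(hall), have(k1), have(k4), locked(d_hall_kitchen), locked(d_kitchen_lab)}

== RESULT ==
["at(hall)", "have(k1)", "have(k4)", "locked(d_hall_kitchen)", "locked(d_kitchen_lab)"]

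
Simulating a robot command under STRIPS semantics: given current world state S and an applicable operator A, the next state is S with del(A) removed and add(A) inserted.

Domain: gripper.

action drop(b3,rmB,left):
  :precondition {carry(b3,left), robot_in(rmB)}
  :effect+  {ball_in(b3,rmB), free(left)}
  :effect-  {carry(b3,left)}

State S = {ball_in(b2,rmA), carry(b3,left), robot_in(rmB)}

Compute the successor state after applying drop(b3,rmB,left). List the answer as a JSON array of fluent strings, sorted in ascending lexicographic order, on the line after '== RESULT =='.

Progress:
  pre ⊆ S: {carry(b3,left), robot_in(rmB)} ⊆ S  — applicable
  S \ del = {ball_in(b2,rmA), robot_in(rmB)}
  ∪ add   = {ball_in(b2,rmA), ball_in(b3,rmB), free(left), robot_in(rmB)}

== RESULT ==
["ball_in(b2,rmA)", "ball_in(b3,rmB)", "free(left)", "robot_in(rmB)"]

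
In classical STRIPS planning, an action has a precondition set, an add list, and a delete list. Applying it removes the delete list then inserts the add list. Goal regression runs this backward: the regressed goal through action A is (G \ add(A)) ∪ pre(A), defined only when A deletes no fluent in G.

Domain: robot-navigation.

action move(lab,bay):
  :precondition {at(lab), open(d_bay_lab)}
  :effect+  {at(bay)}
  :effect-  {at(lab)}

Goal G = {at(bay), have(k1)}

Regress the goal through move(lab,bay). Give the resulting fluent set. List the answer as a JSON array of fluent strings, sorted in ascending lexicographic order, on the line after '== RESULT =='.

Compute (G \ add) ∪ pre:
  G ∩ del = {}  (empty — regression defined)
  G \ add = {at(bay), have(k1)} \ {at(bay)} = {have(k1)}
  ∪ pre   = {have(k1)} ∪ {at(lab), open(d_bay_lab)}
          = {at(lab), have(k1), open(d_bay_lab)}

== RESULT ==
["at(lab)", "have(k1)", "open(d_bay_lab)"]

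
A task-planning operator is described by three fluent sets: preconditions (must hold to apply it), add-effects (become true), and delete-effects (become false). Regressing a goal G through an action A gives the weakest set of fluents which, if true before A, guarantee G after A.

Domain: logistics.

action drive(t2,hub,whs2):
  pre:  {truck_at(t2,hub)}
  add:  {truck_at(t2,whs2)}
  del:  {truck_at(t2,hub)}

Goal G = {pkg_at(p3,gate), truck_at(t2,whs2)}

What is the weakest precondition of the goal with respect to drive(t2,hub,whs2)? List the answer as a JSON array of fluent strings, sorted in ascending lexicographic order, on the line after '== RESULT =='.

Regress:
  G ∩ del = {}  (empty — regression defined)
  G \ add = {pkg_at(p3,gate), truck_at(t2,whs2)} \ {truck_at(t2,whs2)} = {pkg_at(p3,gate)}
  ∪ pre   = {pkg_at(p3,gate)} ∪ {truck_at(t2,hub)}
          = {pkg_at(p3,gate), truck_at(t2,hub)}

== RESULT ==
["pkg_at(p3,gate)", "truck_at(t2,hub)"]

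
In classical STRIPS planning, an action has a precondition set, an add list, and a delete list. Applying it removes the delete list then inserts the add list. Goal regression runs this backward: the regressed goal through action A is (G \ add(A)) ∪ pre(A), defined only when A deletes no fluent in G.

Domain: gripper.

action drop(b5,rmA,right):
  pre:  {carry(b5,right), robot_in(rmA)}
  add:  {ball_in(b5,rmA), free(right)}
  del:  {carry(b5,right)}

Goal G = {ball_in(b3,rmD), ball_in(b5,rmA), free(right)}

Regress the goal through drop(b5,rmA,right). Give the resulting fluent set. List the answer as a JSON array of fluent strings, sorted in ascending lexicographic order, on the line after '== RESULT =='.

Regress:
  G ∩ del = {}  (empty — regression defined)
  G \ add = {ball_in(b3,rmD), ball_in(b5,rmA), free(right)} \ {ball_in(b5,rmA), free(right)} = {ball_in(b3,rmD)}
  ∪ pre   = {ball_in(b3,rmD)} ∪ {carry(b5,right), robot_in(rmA)}
          = {ball_in(b3,rmD), carry(b5,right), robot_in(rmA)}

== RESULT ==
["ball_in(b3,rmD)", "carry(b5,right)", "robot_in(rmA)"]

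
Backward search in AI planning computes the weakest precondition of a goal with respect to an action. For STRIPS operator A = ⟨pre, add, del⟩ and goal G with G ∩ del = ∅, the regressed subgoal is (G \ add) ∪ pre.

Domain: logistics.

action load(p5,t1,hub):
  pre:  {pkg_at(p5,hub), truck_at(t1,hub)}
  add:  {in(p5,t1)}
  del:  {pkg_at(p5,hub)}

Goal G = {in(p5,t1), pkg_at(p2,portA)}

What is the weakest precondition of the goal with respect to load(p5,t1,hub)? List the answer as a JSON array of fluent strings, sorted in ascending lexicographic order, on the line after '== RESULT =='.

Regress:
  G ∩ del = {}  (empty — regression defined)
  G \ add = {in(p5,t1), pkg_at(p2,portA)} \ {in(p5,t1)} = {pkg_at(p2,portA)}
  ∪ pre   = {pkg_at(p2,portA)} ∪ {pkg_at(p5,hub), truck_at(t1,hub)}
          = {pkg_at(p2,portA), pkg_at(p5,hub), truck_at(t1,hub)}

== RESULT ==
["pkg_at(p2,portA)", "pkg_at(p5,hub)", "truck_at(t1,hub)"]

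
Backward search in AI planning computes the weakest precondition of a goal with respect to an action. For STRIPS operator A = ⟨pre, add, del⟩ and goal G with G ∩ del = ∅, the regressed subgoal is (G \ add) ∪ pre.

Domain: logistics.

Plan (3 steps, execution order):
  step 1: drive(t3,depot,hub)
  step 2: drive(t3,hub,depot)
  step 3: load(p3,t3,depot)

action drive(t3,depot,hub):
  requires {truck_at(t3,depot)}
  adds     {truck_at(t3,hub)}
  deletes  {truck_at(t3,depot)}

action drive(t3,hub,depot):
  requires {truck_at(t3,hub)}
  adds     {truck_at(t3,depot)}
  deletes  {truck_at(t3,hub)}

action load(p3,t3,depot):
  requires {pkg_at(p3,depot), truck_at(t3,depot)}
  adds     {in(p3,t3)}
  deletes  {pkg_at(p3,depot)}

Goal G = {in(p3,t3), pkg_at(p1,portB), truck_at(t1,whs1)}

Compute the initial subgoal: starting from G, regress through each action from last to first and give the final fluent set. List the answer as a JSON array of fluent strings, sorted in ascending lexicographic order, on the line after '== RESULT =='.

Work backward from the goal:
  through step 3 (load(p3,t3,depot)): drop {in(p3,t3)}, keep {pkg_at(p1,portB), truck_at(t1,whs1)}, require {pkg_at(p3,depot), truck_at(t3,depot)}
    → {pkg_at(p1,portB), pkg_at(p3,depot), truck_at(t1,whs1), truck_at(t3,depot)}
  through step 2 (drive(t3,hub,depot)): drop {truck_at(t3,depot)}, keep {pkg_at(p1,portB), pkg_at(p3,depot), truck_at(t1,whs1)}, require {truck_at(t3,hub)}
    → {pkg_at(p1,portB), pkg_at(p3,depot), truck_at(t1,whs1), truck_at(t3,hub)}
  through step 1 (drive(t3,depot,hub)): drop {truck_at(t3,hub)}, keep {pkg_at(p1,portB), pkg_at(p3,depot), truck_at(t1,whs1)}, require {truck_at(t3,depot)}
    → {pkg_at(p1,portB), pkg_at(p3,depot), truck_at(t1,whs1), truck_at(t3,depot)}

== RESULT ==
["pkg_at(p1,portB)", "pkg_at(p3,depot)", "truck_at(t1,whs1)", "truck_at(t3,depot)"]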